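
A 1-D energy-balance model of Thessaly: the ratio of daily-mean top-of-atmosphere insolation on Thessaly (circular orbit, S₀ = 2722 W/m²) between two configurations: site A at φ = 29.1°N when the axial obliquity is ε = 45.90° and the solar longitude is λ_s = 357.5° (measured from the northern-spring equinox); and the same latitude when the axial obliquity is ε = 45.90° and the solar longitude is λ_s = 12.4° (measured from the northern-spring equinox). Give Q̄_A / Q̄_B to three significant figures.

Q̄_A / Q̄_B ≈ 0.863

— Configuration A (φ=+29.1°):
Solar declination: sin δ = sin ε · sin λ_s = sin 45.90° × sin 357.5° = -0.03132, so δ = -1.795°.
cos H₀ = −tan(+29.1°) tan(-1.795°) = 0.0174, H₀ = 1.5534 rad.
Bracket: H₀ sin φ sin δ + cos φ cos δ sin H₀ = 1.5534×0.48634×-0.03132 + 0.87377×0.99951×0.99985 = -0.023662 + 0.873211 = 0.849549.
Q̄ = (S₀/π) × [bracket] = (2722/π) × 0.849549 = 736.08 W/m².
— Configuration B (φ=+29.1°):
Solar declination: sin δ = sin ε · sin λ_s = sin 45.90° × sin 12.4° = 0.15421, so δ = +8.871°.
cos H₀ = −tan(+29.1°) tan(+8.871°) = -0.0869, H₀ = 1.6578 rad.
Bracket: H₀ sin φ sin δ + cos φ cos δ sin H₀ = 1.6578×0.48634×0.15421 + 0.87377×0.98804×0.99622 = 0.124332 + 0.860056 = 0.984388.
Q̄ = (S₀/π) × [bracket] = (2722/π) × 0.984388 = 852.91 W/m².
Ratio Q̄_A / Q̄_B = 736.08 / 852.91 = 0.8630.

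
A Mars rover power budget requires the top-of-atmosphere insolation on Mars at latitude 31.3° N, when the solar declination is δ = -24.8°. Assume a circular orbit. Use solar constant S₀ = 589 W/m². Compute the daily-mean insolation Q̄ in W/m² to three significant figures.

Q̄ ≈ 87.0 W/m²

cos H₀ = −tan(+31.3°) tan(-24.800°) = 0.2809, H₀ = 1.2860 rad.
Bracket: H₀ sin φ sin δ + cos φ cos δ sin H₀ = 1.2860×0.51952×-0.41945 + 0.85446×0.90778×0.95973 = -0.280236 + 0.744426 = 0.464190.
Q̄ = (S₀/π) × [bracket] = (589/π) × 0.464190 = 87.03 W/m².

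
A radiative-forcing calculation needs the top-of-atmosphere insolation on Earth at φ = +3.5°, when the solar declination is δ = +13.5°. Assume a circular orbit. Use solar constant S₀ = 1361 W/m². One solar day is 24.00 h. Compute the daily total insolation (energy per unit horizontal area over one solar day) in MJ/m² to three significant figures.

37.2 MJ/m²

cos H₀ = −tan(+3.5°) tan(+13.500°) = -0.0147, H₀ = 1.5855 rad.
Bracket: H₀ sin φ sin δ + cos φ cos δ sin H₀ = 1.5855×0.06105×0.23345 + 0.99813×0.97237×0.99989 = 0.022597 + 0.970445 = 0.993042.
Q̄ = (S₀/π) × [bracket] = (1361/π) × 0.993042 = 430.21 W/m².
Daily total = Q̄ × 24.00 h × 3600 s/h = 430.21 × 24.00 × 3600 / 10⁶ = 37.17 MJ/m².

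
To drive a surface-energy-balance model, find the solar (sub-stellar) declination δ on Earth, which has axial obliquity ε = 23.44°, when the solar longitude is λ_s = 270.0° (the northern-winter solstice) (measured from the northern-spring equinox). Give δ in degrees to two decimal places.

δ = -23.44°

sin δ = sin ε · sin λ_s = sin 23.44° × sin 270.0° = -0.397789.
δ = arcsin(-0.397789) = -23.44°.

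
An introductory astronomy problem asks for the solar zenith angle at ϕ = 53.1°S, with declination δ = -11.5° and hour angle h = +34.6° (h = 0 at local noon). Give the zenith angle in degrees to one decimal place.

θ_z = 49.9°

cos θ_z = sin ϕ sin δ + cos ϕ cos δ cos h = 0.159431 + 0.484306 = 0.643737.
θ_z = arccos(0.643737) = 49.9°.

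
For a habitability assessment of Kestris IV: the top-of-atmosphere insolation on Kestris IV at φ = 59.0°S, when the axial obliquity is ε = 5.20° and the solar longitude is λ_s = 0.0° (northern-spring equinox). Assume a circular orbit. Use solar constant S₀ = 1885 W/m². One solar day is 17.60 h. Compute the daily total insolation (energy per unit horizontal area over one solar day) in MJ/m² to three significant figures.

19.6 MJ/m²

Solar declination: sin δ = sin ε · sin λ_s = sin 5.20° × sin 0.0° = 0.00000, so δ = +0.000°.
cos H₀ = −tan(-59.0°) tan(+0.000°) = 0.0000, H₀ = 1.5708 rad.
Bracket: H₀ sin φ sin δ + cos φ cos δ sin H₀ = 1.5708×-0.85717×0.00000 + 0.51504×1.00000×1.00000 = -0.000000 + 0.515040 = 0.515040.
Q̄ = (S₀/π) × [bracket] = (1885/π) × 0.515040 = 309.03 W/m².
Daily total = Q̄ × 17.60 h × 3600 s/h = 309.03 × 17.60 × 3600 / 10⁶ = 19.58 MJ/m².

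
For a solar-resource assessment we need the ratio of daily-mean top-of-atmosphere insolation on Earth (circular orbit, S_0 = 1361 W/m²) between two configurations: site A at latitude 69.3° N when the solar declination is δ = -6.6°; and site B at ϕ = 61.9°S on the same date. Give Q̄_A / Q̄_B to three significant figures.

Q̄_A / Q̄_B ≈ 0.312

— Configuration A (ϕ=+69.3°):
cos h₀ = −tan(+69.3°) tan(-6.600°) = 0.3062, h₀ = 1.2596 rad.
Bracket: h₀ sin ϕ sin δ + cos ϕ cos δ sin h₀ = 1.2596×0.93544×-0.11494 + 0.35347×0.99337×0.95197 = -0.135432 + 0.334262 = 0.198830.
Q̄ = (S_0/π) × [bracket] = (1361/π) × 0.198830 = 86.137 W/m².
— Configuration B (ϕ=-61.9°):
cos h₀ = −tan(-61.9°) tan(-6.600°) = -0.2167, h₀ = 1.7892 rad.
Bracket: h₀ sin ϕ sin δ + cos ϕ cos δ sin h₀ = 1.7892×-0.88213×-0.11494 + 0.47101×0.99337×0.97624 = 0.181411 + 0.456770 = 0.638181.
Q̄ = (S_0/π) × [bracket] = (1361/π) × 0.638181 = 276.47 W/m².
Ratio Q̄_A / Q̄_B = 86.137 / 276.47 = 0.3116.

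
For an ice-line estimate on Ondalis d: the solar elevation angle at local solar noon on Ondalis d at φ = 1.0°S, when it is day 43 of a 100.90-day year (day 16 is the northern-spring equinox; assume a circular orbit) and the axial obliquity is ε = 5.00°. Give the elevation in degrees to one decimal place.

84.0°

Solar longitude: λ_s = 360° × (43 − 16)/100.90 = 96.333°.
sin δ = sin 5.00° × sin 96.333° = 0.08662, so δ = +4.969°.
At local noon the hour angle is zero, so the zenith angle equals |φ − δ| = |-1.0° − (+4.969°)| = 5.969°.
Elevation = 90° − 5.969° = 84.0°.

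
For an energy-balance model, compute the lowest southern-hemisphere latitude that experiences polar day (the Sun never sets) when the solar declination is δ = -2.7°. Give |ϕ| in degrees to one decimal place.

|ϕ| = 87.3°

Polar day requires cos h₀ = −tan ϕ tan δ ≤ −1, i.e. tan ϕ tan δ ≥ 1.
The boundary is |tan ϕ| · |tan δ| = 1, so |ϕ| = 90° − |δ| = 90° − 2.7° = 87.3° in the southern hemisphere.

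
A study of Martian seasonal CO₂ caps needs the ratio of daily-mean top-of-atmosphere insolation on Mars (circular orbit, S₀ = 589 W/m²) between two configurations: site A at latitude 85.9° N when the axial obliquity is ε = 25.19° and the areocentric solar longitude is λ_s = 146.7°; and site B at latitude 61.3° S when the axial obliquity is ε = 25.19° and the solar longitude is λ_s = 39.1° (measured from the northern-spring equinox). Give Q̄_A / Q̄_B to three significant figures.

— Configuration A (φ=+85.9°):
sin δ = sin 25.19° × sin 146.7° = 0.23368, so δ = +13.514°.
cos H₀ = −tan(+85.9°) tan(+13.514°) = -3.3528 ≤ −1 ⇒ polar day, H₀ = π.
Bracket: H₀ sin φ sin δ + cos φ cos δ sin H₀ = 3.1416×0.99744×0.23368 + 0.07150×0.97231×0.00000 = 0.732250 + 0.000000 = 0.732250.
Q̄ = (S₀/π) × [bracket] = (589/π) × 0.732250 = 137.29 W/m².
— Configuration B (φ=-61.3°):
Solar declination: sin δ = sin ε · sin λ_s = sin 25.19° × sin 39.1° = 0.26843, so δ = +15.571°.
cos H₀ = −tan(-61.3°) tan(+15.571°) = 0.5090, H₀ = 1.0368 rad.
Bracket: H₀ sin φ sin δ + cos φ cos δ sin H₀ = 1.0368×-0.87715×0.26843 + 0.48022×0.96330×0.86078 = -0.244118 + 0.398193 = 0.154075.
Q̄ = (S₀/π) × [bracket] = (589/π) × 0.154075 = 28.887 W/m².
Ratio Q̄_A / Q̄_B = 137.29 / 28.887 = 4.753.

Q̄_A / Q̄_B ≈ 4.75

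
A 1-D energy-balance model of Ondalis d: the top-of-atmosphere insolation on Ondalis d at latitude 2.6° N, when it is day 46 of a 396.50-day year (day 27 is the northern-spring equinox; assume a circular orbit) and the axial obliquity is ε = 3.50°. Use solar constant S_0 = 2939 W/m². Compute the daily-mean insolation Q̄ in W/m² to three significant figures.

Solar longitude: L_s = 360° × (46 − 27)/396.50 = 17.251°.
sin δ = sin 3.50° × sin 17.251° = 0.01810, so δ = +1.037°.
cos h₀ = −tan(+2.6°) tan(+1.037°) = -0.0008, h₀ = 1.5716 rad.
Bracket: h₀ sin ϕ sin δ + cos ϕ cos δ sin h₀ = 1.5716×0.04536×0.01810 + 0.99897×0.99984×1.00000 = 0.001290 + 0.998810 = 1.000100.
Q̄ = (S_0/π) × [bracket] = (2939/π) × 1.000100 = 935.6 W/m².

Q̄ ≈ 936 W/m²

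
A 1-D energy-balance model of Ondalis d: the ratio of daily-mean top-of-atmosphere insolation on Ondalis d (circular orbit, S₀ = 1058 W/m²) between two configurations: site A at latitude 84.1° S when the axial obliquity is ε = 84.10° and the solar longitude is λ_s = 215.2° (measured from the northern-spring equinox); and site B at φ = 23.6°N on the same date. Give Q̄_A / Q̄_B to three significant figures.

— Configuration A (φ=-84.1°):
Solar declination: sin δ = sin ε · sin λ_s = sin 84.10° × sin 215.2° = -0.57338, so δ = -34.986°.
cos H₀ = −tan(-84.1°) tan(-34.986°) = -6.7723 ≤ −1 ⇒ polar day, H₀ = π.
Bracket: H₀ sin φ sin δ + cos φ cos δ sin H₀ = 3.1416×-0.99470×-0.57338 + 0.10279×0.81929×0.00000 = 1.791784 + 0.000000 = 1.791784.
Q̄ = (S₀/π) × [bracket] = (1058/π) × 1.791784 = 603.42 W/m².
— Configuration B (φ=+23.6°):
cos H₀ = −tan(+23.6°) tan(-34.986°) = 0.3058, H₀ = 1.2601 rad.
Bracket: H₀ sin φ sin δ + cos φ cos δ sin H₀ = 1.2601×0.40035×-0.57338 + 0.91636×0.81929×0.95211 = -0.289259 + 0.714810 = 0.425551.
Q̄ = (S₀/π) × [bracket] = (1058/π) × 0.425551 = 143.31 W/m².
Ratio Q̄_A / Q̄_B = 603.42 / 143.31 = 4.211.

Q̄_A / Q̄_B ≈ 4.21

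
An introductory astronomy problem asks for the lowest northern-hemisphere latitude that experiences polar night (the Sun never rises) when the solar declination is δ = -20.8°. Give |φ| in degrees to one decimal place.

Polar night requires cos H₀ = −tan φ tan δ ≥ 1, i.e. tan φ tan δ ≤ −1.
The boundary is |tan φ| · |tan δ| = 1, so |φ| = 90° − |δ| = 90° − 20.8° = 69.2° in the northern hemisphere.

|φ| = 69.2°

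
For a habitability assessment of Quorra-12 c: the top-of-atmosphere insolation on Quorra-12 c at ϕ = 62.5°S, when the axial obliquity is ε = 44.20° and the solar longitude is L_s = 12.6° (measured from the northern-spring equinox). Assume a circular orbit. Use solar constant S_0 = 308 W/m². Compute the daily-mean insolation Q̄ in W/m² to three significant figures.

Solar declination: sin δ = sin ε · sin L_s = sin 44.20° × sin 12.6° = 0.15208, so δ = +8.748°.
cos h₀ = −tan(-62.5°) tan(+8.748°) = 0.2956, h₀ = 1.2707 rad.
Bracket: h₀ sin ϕ sin δ + cos ϕ cos δ sin h₀ = 1.2707×-0.88701×0.15208 + 0.46175×0.98837×0.95532 = -0.171413 + 0.435989 = 0.264576.
Q̄ = (S_0/π) × [bracket] = (308/π) × 0.264576 = 25.94 W/m².

Q̄ ≈ 25.9 W/m²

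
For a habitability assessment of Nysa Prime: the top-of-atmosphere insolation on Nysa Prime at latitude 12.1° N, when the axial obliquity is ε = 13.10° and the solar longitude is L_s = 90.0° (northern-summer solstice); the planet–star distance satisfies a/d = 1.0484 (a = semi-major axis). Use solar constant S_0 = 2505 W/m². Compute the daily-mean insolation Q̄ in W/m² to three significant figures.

Q̄ ≈ 901 W/m²

Solar declination: sin δ = sin ε · sin L_s = sin 13.10° × sin 90.0° = 0.22665, so δ = +13.100°.
cos h₀ = −tan(+12.1°) tan(+13.100°) = -0.0499, h₀ = 1.6207 rad.
Bracket: h₀ sin ϕ sin δ + cos ϕ cos δ sin h₀ = 1.6207×0.20962×0.22665 + 0.97778×0.97398×0.99875 = 0.077000 + 0.951148 = 1.028148.
Inverse-square distance factor (a/d)² = 1.0484² = 1.099143.
Q̄ = (S_0/π) × 1.099143 × [bracket] = (2505/π) × 1.099143 × 1.028148 = 901.1 W/m².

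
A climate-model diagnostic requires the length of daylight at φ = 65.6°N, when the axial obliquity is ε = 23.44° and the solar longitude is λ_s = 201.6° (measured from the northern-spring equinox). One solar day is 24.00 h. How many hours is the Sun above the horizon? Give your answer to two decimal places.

9.46 h

Solar declination: sin δ = sin ε · sin λ_s = sin 23.44° × sin 201.6° = -0.14644, so δ = -8.420°.
cos H₀ = −tan φ · tan δ = −tan(+65.6°) × tan(-8.420°) = 0.3263, so H₀ = 1.2384 rad = 70.95°.
Daylight = 2H₀/(2π) × 24.00 h = (1.2384/π) × 24.00 = 9.46 h.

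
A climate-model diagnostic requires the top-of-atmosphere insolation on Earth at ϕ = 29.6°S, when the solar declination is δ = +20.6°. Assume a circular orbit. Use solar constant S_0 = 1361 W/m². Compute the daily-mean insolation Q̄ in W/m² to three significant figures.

cos h₀ = −tan(-29.6°) tan(+20.600°) = 0.2135, h₀ = 1.3556 rad.
Bracket: h₀ sin ϕ sin δ + cos ϕ cos δ sin h₀ = 1.3556×-0.49394×0.35184 + 0.86949×0.93606×0.97694 = -0.235587 + 0.795126 = 0.559539.
Q̄ = (S_0/π) × [bracket] = (1361/π) × 0.559539 = 242.4 W/m².

Q̄ ≈ 242 W/m²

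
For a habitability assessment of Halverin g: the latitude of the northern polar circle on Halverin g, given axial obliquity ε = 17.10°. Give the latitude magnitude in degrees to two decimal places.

The polar circle is the lowest latitude that experiences at least one full rotation of continuous daylight at the northern-summer solstice; it lies at |φ| = 90° − ε = 90° − 17.10° = 72.90°.

72.90°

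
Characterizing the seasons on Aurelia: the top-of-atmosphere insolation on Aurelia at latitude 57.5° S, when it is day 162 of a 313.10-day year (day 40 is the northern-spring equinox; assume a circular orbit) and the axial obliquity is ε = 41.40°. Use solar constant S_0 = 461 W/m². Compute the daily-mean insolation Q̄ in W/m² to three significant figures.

Q̄ ≈ 9.48 W/m²

Solar longitude: L_s = 360° × (162 − 40)/313.10 = 140.275°.
sin δ = sin 41.40° × sin 140.275° = 0.42265, so δ = +25.002°.
cos h₀ = −tan(-57.5°) tan(+25.002°) = 0.7320, h₀ = 0.7495 rad.
Bracket: h₀ sin ϕ sin δ + cos ϕ cos δ sin h₀ = 0.7495×-0.84339×0.42265 + 0.53730×0.90629×0.68128 = -0.267166 + 0.331749 = 0.064583.
Q̄ = (S_0/π) × [bracket] = (461/π) × 0.064583 = 9.477 W/m².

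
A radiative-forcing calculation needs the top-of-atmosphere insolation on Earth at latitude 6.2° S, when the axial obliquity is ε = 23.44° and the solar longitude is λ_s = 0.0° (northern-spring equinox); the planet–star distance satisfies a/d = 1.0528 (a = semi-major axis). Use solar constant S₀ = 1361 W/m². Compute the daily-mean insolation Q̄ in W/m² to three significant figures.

Solar declination: sin δ = sin ε · sin λ_s = sin 23.44° × sin 0.0° = 0.00000, so δ = +0.000°.
cos H₀ = −tan(-6.2°) tan(+0.000°) = 0.0000, H₀ = 1.5708 rad.
Bracket: H₀ sin φ sin δ + cos φ cos δ sin H₀ = 1.5708×-0.10800×0.00000 + 0.99415×1.00000×1.00000 = -0.000000 + 0.994150 = 0.994150.
Inverse-square distance factor (a/d)² = 1.0528² = 1.108388.
Q̄ = (S₀/π) × 1.108388 × [bracket] = (1361/π) × 1.108388 × 0.994150 = 477.4 W/m².

Q̄ ≈ 477 W/m²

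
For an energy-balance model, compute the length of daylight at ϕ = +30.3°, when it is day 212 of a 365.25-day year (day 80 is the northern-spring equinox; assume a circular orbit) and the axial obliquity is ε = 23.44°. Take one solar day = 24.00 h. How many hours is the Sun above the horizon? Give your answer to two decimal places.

13.43 h

Solar longitude: L_s = 360° × (212 − 80)/365.25 = 130.103°.
sin δ = sin 23.44° × sin 130.103° = 0.30427, so δ = +17.714°.
cos h₀ = −tan ϕ · tan δ = −tan(+30.3°) × tan(+17.714°) = -0.1866, so h₀ = 1.7585 rad = 100.76°.
Daylight = 2h₀/(2π) × 24.00 h = (1.7585/π) × 24.00 = 13.43 h.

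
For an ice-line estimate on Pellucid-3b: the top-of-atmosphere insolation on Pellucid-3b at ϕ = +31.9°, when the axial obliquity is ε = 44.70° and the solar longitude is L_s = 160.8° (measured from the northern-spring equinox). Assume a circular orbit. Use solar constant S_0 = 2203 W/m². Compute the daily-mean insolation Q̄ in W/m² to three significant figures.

Q̄ ≈ 720 W/m²

Solar declination: sin δ = sin ε · sin L_s = sin 44.70° × sin 160.8° = 0.23132, so δ = +13.375°.
cos h₀ = −tan(+31.9°) tan(+13.375°) = -0.1480, h₀ = 1.7193 rad.
Bracket: h₀ sin ϕ sin δ + cos ϕ cos δ sin h₀ = 1.7193×0.52844×0.23132 + 0.84897×0.97288×0.98899 = 0.210165 + 0.816852 = 1.027017.
Q̄ = (S_0/π) × [bracket] = (2203/π) × 1.027017 = 720.2 W/m².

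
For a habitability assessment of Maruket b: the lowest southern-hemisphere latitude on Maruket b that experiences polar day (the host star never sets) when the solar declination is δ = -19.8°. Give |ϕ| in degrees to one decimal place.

Polar day requires cos h₀ = −tan ϕ tan δ ≤ −1, i.e. tan ϕ tan δ ≥ 1.
The boundary is |tan ϕ| · |tan δ| = 1, so |ϕ| = 90° − |δ| = 90° − 19.8° = 70.2° in the southern hemisphere.

|ϕ| = 70.2°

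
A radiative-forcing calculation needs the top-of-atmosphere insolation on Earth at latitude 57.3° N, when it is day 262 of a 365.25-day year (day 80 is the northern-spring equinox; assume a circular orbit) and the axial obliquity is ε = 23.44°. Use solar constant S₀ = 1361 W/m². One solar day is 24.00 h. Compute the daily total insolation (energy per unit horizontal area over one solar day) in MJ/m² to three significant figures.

20.4 MJ/m²

Solar longitude: λ_s = 360° × (262 − 80)/365.25 = 179.384°.
sin δ = sin 23.44° × sin 179.384° = 0.00428, so δ = +0.245°.
cos H₀ = −tan(+57.3°) tan(+0.245°) = -0.0067, H₀ = 1.5775 rad.
Bracket: H₀ sin φ sin δ + cos φ cos δ sin H₀ = 1.5775×0.84151×0.00428 + 0.54024×0.99999×0.99998 = 0.005682 + 0.540224 = 0.545906.
Q̄ = (S₀/π) × [bracket] = (1361/π) × 0.545906 = 236.50 W/m².
Daily total = Q̄ × 24.00 h × 3600 s/h = 236.50 × 24.00 × 3600 / 10⁶ = 20.43 MJ/m².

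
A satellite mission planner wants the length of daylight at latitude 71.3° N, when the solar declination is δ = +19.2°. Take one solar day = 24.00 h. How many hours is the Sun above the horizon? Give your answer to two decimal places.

Sunrise equation: cos H₀ = −tan φ · tan δ = -1.0288 ≤ −1, so the Sun never sets (polar day) and H₀ = π.
Daylight = 2H₀/(2π) × 24.00 h = (3.1416/π) × 24.00 = 24.00 h.

24.00 h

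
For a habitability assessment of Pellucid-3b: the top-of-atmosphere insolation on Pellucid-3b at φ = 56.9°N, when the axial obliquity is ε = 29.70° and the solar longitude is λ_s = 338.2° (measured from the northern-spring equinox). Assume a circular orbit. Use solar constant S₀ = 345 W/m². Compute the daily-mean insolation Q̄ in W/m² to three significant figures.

Q̄ ≈ 34.8 W/m²

Solar declination: sin δ = sin ε · sin λ_s = sin 29.70° × sin 338.2° = -0.18400, so δ = -10.603°.
cos H₀ = −tan(+56.9°) tan(-10.603°) = 0.2872, H₀ = 1.2795 rad.
Bracket: H₀ sin φ sin δ + cos φ cos δ sin H₀ = 1.2795×0.83772×-0.18400 + 0.54610×0.98293×0.95788 = -0.197223 + 0.514169 = 0.316946.
Q̄ = (S₀/π) × [bracket] = (345/π) × 0.316946 = 34.81 W/m².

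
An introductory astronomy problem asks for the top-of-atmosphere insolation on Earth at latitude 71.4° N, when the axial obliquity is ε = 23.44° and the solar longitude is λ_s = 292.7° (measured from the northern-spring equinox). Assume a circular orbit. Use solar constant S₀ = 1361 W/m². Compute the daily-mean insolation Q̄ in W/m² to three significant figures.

Q̄ ≈ 0.00 W/m²

Solar declination: sin δ = sin ε · sin λ_s = sin 23.44° × sin 292.7° = -0.36698, so δ = -21.529°.
cos H₀ = −tan(+71.4°) tan(-21.529°) = 1.1722 ≥ 1 ⇒ polar night, H₀ = 0 and Q̄ = 0.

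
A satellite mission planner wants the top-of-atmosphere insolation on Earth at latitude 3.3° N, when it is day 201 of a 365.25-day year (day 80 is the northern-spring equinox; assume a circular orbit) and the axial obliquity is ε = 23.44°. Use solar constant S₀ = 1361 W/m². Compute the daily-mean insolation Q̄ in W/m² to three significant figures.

Solar longitude: λ_s = 360° × (201 − 80)/365.25 = 119.261°.
sin δ = sin 23.44° × sin 119.261° = 0.34703, so δ = +20.306°.
cos H₀ = −tan(+3.3°) tan(+20.306°) = -0.0213, H₀ = 1.5921 rad.
Bracket: H₀ sin φ sin δ + cos φ cos δ sin H₀ = 1.5921×0.05756×0.34703 + 0.99834×0.93785×0.99977 = 0.031802 + 0.936078 = 0.967880.
Q̄ = (S₀/π) × [bracket] = (1361/π) × 0.967880 = 419.3 W/m².

Q̄ ≈ 419 W/m²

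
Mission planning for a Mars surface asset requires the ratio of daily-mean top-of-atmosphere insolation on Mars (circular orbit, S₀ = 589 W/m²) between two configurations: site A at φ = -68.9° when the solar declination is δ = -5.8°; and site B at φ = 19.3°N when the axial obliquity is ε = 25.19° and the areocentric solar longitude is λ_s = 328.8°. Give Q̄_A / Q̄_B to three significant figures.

Q̄_A / Q̄_B ≈ 0.641

— Configuration A (φ=-68.9°):
cos H₀ = −tan(-68.9°) tan(-5.800°) = -0.2632, H₀ = 1.8372 rad.
Bracket: H₀ sin φ sin δ + cos φ cos δ sin H₀ = 1.8372×-0.93295×-0.10106 + 0.36000×0.99488×0.96473 = 0.173218 + 0.345525 = 0.518743.
Q̄ = (S₀/π) × [bracket] = (589/π) × 0.518743 = 97.256 W/m².
— Configuration B (φ=+19.3°):
sin δ = sin 25.19° × sin 328.8° = -0.22048, so δ = -12.737°.
cos H₀ = −tan(+19.3°) tan(-12.737°) = 0.0792, H₀ = 1.4916 rad.
Bracket: H₀ sin φ sin δ + cos φ cos δ sin H₀ = 1.4916×0.33051×-0.22048 + 0.94380×0.97539×0.99686 = -0.108694 + 0.917682 = 0.808988.
Q̄ = (S₀/π) × [bracket] = (589/π) × 0.808988 = 151.67 W/m².
Ratio Q̄_A / Q̄_B = 97.256 / 151.67 = 0.6412.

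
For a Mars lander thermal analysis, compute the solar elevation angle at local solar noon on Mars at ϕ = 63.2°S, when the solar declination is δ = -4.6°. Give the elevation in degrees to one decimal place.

31.4°

At local noon the hour angle is zero, so the zenith angle equals |ϕ − δ| = |-63.2° − (-4.600°)| = 58.600°.
Elevation = 90° − 58.600° = 31.4°.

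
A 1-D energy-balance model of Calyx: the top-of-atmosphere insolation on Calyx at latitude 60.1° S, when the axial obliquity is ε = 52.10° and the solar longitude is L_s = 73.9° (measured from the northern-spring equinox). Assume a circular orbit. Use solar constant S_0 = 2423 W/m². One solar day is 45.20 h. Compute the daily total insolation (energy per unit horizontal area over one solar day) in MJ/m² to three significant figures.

0.00 MJ/m²

Solar declination: sin δ = sin ε · sin L_s = sin 52.10° × sin 73.9° = 0.75814, so δ = +49.300°.
cos h₀ = −tan(-60.1°) tan(+49.300°) = 2.0218 ≥ 1 ⇒ polar night, h₀ = 0 and Q̄ = 0.
Daily total = Q̄ × 45.20 h × 3600 s/h = 0.00 MJ/m².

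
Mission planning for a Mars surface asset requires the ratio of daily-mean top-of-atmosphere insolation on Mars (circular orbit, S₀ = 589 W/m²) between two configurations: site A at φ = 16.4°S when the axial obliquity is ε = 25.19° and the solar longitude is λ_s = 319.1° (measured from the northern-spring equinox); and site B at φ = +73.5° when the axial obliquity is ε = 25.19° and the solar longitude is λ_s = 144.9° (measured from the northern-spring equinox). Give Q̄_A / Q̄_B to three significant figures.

Q̄_A / Q̄_B ≈ 1.39

— Configuration A (φ=-16.4°):
Solar declination: sin δ = sin ε · sin λ_s = sin 25.19° × sin 319.1° = -0.27867, so δ = -16.181°.
cos H₀ = −tan(-16.4°) tan(-16.181°) = -0.0854, H₀ = 1.6563 rad.
Bracket: H₀ sin φ sin δ + cos φ cos δ sin H₀ = 1.6563×-0.28234×-0.27867 + 0.95931×0.96039×0.99635 = 0.130317 + 0.917949 = 1.048266.
Q̄ = (S₀/π) × [bracket] = (589/π) × 1.048266 = 196.53 W/m².
— Configuration B (φ=+73.5°):
Solar declination: sin δ = sin ε · sin λ_s = sin 25.19° × sin 144.9° = 0.24473, so δ = +14.166°.
cos H₀ = −tan(+73.5°) tan(+14.166°) = -0.8521, H₀ = 2.5908 rad.
Bracket: H₀ sin φ sin δ + cos φ cos δ sin H₀ = 2.5908×0.95882×0.24473 + 0.28402×0.96959×0.52334 = 0.607936 + 0.144119 = 0.752055.
Q̄ = (S₀/π) × [bracket] = (589/π) × 0.752055 = 141.00 W/m².
Ratio Q̄_A / Q̄_B = 196.53 / 141.00 = 1.394.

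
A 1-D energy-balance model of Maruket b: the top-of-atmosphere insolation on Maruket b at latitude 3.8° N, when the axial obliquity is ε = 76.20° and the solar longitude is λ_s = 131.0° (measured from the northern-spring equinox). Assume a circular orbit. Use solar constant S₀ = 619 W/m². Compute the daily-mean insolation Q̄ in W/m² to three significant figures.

Solar declination: sin δ = sin ε · sin λ_s = sin 76.20° × sin 131.0° = 0.73292, so δ = +47.132°.
cos H₀ = −tan(+3.8°) tan(+47.132°) = -0.0716, H₀ = 1.6424 rad.
Bracket: H₀ sin φ sin δ + cos φ cos δ sin H₀ = 1.6424×0.06627×0.73292 + 0.99780×0.68031×0.99744 = 0.079772 + 0.677076 = 0.756848.
Q̄ = (S₀/π) × [bracket] = (619/π) × 0.756848 = 149.1 W/m².

Q̄ ≈ 149 W/m²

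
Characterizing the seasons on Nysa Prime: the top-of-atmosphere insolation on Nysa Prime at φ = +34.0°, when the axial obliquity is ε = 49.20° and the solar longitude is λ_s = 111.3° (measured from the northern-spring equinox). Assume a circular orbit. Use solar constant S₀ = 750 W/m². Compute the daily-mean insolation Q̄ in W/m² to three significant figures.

Q̄ ≈ 321 W/m²

Solar declination: sin δ = sin ε · sin λ_s = sin 49.20° × sin 111.3° = 0.70529, so δ = +44.853°.
cos H₀ = −tan(+34.0°) tan(+44.853°) = -0.6710, H₀ = 2.3064 rad.
Bracket: H₀ sin φ sin δ + cos φ cos δ sin H₀ = 2.3064×0.55919×0.70529 + 0.82904×0.70892×0.74141 = 0.909624 + 0.435744 = 1.345368.
Q̄ = (S₀/π) × [bracket] = (750/π) × 1.345368 = 321.2 W/m².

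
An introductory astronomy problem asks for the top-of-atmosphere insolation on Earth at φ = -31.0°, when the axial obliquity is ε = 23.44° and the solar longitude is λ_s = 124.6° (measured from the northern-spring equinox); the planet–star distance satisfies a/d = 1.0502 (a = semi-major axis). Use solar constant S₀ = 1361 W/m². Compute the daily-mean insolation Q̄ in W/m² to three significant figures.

Q̄ ≈ 269 W/m²

Solar declination: sin δ = sin ε · sin λ_s = sin 23.44° × sin 124.6° = 0.32743, so δ = +19.113°.
cos H₀ = −tan(-31.0°) tan(+19.113°) = 0.2082, H₀ = 1.3610 rad.
Bracket: H₀ sin φ sin δ + cos φ cos δ sin H₀ = 1.3610×-0.51504×0.32743 + 0.85717×0.94487×0.97808 = -0.229518 + 0.792161 = 0.562643.
Inverse-square distance factor (a/d)² = 1.0502² = 1.102920.
Q̄ = (S₀/π) × 1.102920 × [bracket] = (1361/π) × 1.102920 × 0.562643 = 268.8 W/m².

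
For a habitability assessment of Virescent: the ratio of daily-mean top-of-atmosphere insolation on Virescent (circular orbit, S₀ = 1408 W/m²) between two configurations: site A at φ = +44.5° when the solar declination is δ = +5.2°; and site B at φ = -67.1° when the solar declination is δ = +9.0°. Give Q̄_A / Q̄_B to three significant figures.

Q̄_A / Q̄_B ≈ 4.39

— Configuration A (φ=+44.5°):
cos H₀ = −tan(+44.5°) tan(+5.200°) = -0.0894, H₀ = 1.6603 rad.
Bracket: H₀ sin φ sin δ + cos φ cos δ sin H₀ = 1.6603×0.70091×0.09063 + 0.71325×0.99588×0.99599 = 0.105468 + 0.707463 = 0.812931.
Q̄ = (S₀/π) × [bracket] = (1408/π) × 0.812931 = 364.34 W/m².
— Configuration B (φ=-67.1°):
cos H₀ = −tan(-67.1°) tan(+9.000°) = 0.3749, H₀ = 1.1865 rad.
Bracket: H₀ sin φ sin δ + cos φ cos δ sin H₀ = 1.1865×-0.92119×0.15643 + 0.38912×0.98769×0.92705 = -0.170977 + 0.356293 = 0.185316.
Q̄ = (S₀/π) × [bracket] = (1408/π) × 0.185316 = 83.055 W/m².
Ratio Q̄_A / Q̄_B = 364.34 / 83.055 = 4.387.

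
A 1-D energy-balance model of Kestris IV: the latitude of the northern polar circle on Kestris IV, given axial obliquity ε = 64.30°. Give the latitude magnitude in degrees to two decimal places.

The polar circle is the lowest latitude that experiences at least one full rotation of continuous daylight at the northern-summer solstice; it lies at |ϕ| = 90° − ε = 90° − 64.30° = 25.70°.

25.70°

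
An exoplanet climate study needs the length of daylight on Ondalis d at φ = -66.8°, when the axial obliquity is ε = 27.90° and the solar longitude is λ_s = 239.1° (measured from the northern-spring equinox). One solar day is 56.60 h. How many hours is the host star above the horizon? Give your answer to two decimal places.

56.60 h

Solar declination: sin δ = sin ε · sin λ_s = sin 27.90° × sin 239.1° = -0.40151, so δ = -23.673°.
Sunrise equation: cos H₀ = −tan φ · tan δ = -1.0229 ≤ −1, so the host star never sets (polar day) and H₀ = π.
Daylight = 2H₀/(2π) × 56.60 h = (3.1416/π) × 56.60 = 56.60 h.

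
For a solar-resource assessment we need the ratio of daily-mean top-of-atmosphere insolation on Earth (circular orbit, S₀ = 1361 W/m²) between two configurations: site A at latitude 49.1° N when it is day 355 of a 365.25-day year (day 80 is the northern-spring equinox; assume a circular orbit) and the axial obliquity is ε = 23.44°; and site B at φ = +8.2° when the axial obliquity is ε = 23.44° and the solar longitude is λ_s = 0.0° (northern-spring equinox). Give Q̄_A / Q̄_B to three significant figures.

Q̄_A / Q̄_B ≈ 0.208

— Configuration A (φ=+49.1°):
Solar longitude: λ_s = 360° × (355 − 80)/365.25 = 271.047°.
sin δ = sin 23.44° × sin 271.047° = -0.39772, so δ = -23.436°.
cos H₀ = −tan(+49.1°) tan(-23.436°) = 0.5004, H₀ = 1.0467 rad.
Bracket: H₀ sin φ sin δ + cos φ cos δ sin H₀ = 1.0467×0.75585×-0.39772 + 0.65474×0.91751×0.86578 = -0.314655 + 0.520100 = 0.205445.
Q̄ = (S₀/π) × [bracket] = (1361/π) × 0.205445 = 89.003 W/m².
— Configuration B (φ=+8.2°):
Solar declination: sin δ = sin ε · sin λ_s = sin 23.44° × sin 0.0° = 0.00000, so δ = +0.000°.
cos H₀ = −tan(+8.2°) tan(+0.000°) = -0.0000, H₀ = 1.5708 rad.
Bracket: H₀ sin φ sin δ + cos φ cos δ sin H₀ = 1.5708×0.14263×0.00000 + 0.98978×1.00000×1.00000 = 0.000000 + 0.989780 = 0.989780.
Q̄ = (S₀/π) × [bracket] = (1361/π) × 0.989780 = 428.79 W/m².
Ratio Q̄_A / Q̄_B = 89.003 / 428.79 = 0.2076.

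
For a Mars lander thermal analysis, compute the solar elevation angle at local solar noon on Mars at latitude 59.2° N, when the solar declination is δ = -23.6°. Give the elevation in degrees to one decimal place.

7.2°

At local noon the hour angle is zero, so the zenith angle equals |φ − δ| = |+59.2° − (-23.600°)| = 82.800°.
Elevation = 90° − 82.800° = 7.2°.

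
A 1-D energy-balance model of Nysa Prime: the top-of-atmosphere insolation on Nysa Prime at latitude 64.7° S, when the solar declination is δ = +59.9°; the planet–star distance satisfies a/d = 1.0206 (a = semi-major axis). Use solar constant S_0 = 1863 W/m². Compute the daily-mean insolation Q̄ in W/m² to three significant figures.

Q̄ ≈ 0.00 W/m²

cos h₀ = −tan(-64.7°) tan(+59.900°) = 3.6495 ≥ 1 ⇒ polar night, h₀ = 0 and Q̄ = 0.
Inverse-square distance factor (a/d)² = 1.0206² = 1.041624.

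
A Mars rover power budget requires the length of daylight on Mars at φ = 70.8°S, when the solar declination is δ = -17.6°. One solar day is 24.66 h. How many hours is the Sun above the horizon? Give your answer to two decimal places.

cos H₀ = −tan φ · tan δ = −tan(-70.8°) × tan(-17.600°) = -0.9109, so H₀ = 2.7163 rad = 155.63°.
Daylight = 2H₀/(2π) × 24.66 h = (2.7163/π) × 24.66 = 21.32 h.

21.32 h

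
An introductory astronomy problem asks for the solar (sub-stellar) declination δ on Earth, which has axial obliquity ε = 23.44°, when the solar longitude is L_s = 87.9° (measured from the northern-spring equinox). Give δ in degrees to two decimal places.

sin δ = sin ε · sin L_s = sin 23.44° × sin 87.9° = 0.397521.
δ = arcsin(0.397521) = +23.42°.

δ = +23.42°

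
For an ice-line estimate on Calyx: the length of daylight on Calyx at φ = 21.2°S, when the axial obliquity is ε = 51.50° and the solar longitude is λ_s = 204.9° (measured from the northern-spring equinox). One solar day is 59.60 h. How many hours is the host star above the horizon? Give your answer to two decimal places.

Solar declination: sin δ = sin ε · sin λ_s = sin 51.50° × sin 204.9° = -0.32951, so δ = -19.239°.
cos H₀ = −tan φ · tan δ = −tan(-21.2°) × tan(-19.239°) = -0.1354, so H₀ = 1.7066 rad = 97.78°.
Daylight = 2H₀/(2π) × 59.60 h = (1.7066/π) × 59.60 = 32.38 h.

32.38 h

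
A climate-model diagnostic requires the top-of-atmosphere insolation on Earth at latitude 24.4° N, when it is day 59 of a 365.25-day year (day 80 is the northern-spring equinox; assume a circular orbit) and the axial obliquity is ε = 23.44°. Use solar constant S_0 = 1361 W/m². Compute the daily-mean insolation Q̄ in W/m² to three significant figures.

Solar longitude: L_s = 360° × (59 − 80)/365.25 = -20.698°, i.e. -20.698° + 360° = 339.302°.
sin δ = sin 23.44° × sin 339.302° = -0.14060, so δ = -8.082°.
cos h₀ = −tan(+24.4°) tan(-8.082°) = 0.0644, h₀ = 1.5063 rad.
Bracket: h₀ sin ϕ sin δ + cos ϕ cos δ sin h₀ = 1.5063×0.41310×-0.14060 + 0.91068×0.99007×0.99792 = -0.087489 + 0.899762 = 0.812273.
Q̄ = (S_0/π) × [bracket] = (1361/π) × 0.812273 = 351.9 W/m².

Q̄ ≈ 352 W/m²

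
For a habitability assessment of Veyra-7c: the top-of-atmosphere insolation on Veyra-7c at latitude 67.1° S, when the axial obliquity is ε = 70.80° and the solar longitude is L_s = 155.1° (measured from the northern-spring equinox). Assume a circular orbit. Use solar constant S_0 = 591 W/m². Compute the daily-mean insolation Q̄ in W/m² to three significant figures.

Q̄ ≈ 0.00 W/m²

Solar declination: sin δ = sin ε · sin L_s = sin 70.80° × sin 155.1° = 0.39762, so δ = +23.429°.
cos h₀ = −tan(-67.1°) tan(+23.429°) = 1.0259 ≥ 1 ⇒ polar night, h₀ = 0 and Q̄ = 0.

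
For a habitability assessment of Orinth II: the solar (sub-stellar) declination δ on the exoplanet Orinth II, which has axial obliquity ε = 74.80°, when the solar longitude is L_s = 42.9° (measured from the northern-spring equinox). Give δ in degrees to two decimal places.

sin δ = sin ε · sin L_s = sin 74.80° × sin 42.9° = 0.656907.
δ = arcsin(0.656907) = +41.06°.

δ = +41.06°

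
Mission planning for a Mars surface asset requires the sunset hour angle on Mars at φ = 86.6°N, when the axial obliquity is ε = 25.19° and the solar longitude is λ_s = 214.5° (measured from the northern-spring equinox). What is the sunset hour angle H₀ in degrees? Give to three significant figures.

Solar declination: sin δ = sin ε · sin λ_s = sin 25.19° × sin 214.5° = -0.24107, so δ = -13.950°.
cos H₀ = −tan φ · tan δ = 4.1811 ≥ 1, so the Sun never rises (polar night) and H₀ = 0.

H₀ = 0.00°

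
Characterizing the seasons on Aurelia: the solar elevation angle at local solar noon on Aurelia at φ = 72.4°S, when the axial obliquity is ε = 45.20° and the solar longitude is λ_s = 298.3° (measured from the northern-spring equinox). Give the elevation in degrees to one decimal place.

56.3°

Solar declination: sin δ = sin ε · sin λ_s = sin 45.20° × sin 298.3° = -0.62476, so δ = -38.665°.
At local noon the hour angle is zero, so the zenith angle equals |φ − δ| = |-72.4° − (-38.665°)| = 33.735°.
Elevation = 90° − 33.735° = 56.3°.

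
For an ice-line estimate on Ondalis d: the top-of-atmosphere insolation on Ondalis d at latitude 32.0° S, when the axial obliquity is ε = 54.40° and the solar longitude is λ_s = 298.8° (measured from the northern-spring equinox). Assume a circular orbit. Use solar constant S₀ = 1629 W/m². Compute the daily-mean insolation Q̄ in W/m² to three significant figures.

Solar declination: sin δ = sin ε · sin λ_s = sin 54.40° × sin 298.8° = -0.71253, so δ = -45.441°.
cos H₀ = −tan(-32.0°) tan(-45.441°) = -0.6346, H₀ = 2.2582 rad.
Bracket: H₀ sin φ sin δ + cos φ cos δ sin H₀ = 2.2582×-0.52992×-0.71253 + 0.84805×0.70165×0.77287 = 0.852660 + 0.459884 = 1.312544.
Q̄ = (S₀/π) × [bracket] = (1629/π) × 1.312544 = 680.6 W/m².

Q̄ ≈ 681 W/m²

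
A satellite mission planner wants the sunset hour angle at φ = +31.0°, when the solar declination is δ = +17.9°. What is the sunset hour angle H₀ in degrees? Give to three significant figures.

cos H₀ = −tan φ · tan δ = −tan(+31.0°) × tan(+17.900°) = -0.1941, so H₀ = 1.7661 rad = 101.19°.

H₀ = 101°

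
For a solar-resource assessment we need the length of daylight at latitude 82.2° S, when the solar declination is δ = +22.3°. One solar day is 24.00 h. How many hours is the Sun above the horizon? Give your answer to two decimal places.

0.00 h

cos H₀ = −tan φ · tan δ = 2.9940 ≥ 1, so the Sun never rises (polar night) and H₀ = 0.
Daylight = 2H₀/(2π) × 24.00 h = (0.0000/π) × 24.00 = 0.00 h.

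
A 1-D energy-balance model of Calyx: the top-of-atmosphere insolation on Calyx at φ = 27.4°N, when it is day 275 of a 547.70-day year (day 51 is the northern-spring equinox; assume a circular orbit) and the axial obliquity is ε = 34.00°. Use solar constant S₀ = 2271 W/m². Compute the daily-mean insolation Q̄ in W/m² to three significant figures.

Q̄ ≈ 778 W/m²

Solar longitude: λ_s = 360° × (275 − 51)/547.70 = 147.234°.
sin δ = sin 34.00° × sin 147.234° = 0.30264, so δ = +17.616°.
cos H₀ = −tan(+27.4°) tan(+17.616°) = -0.1646, H₀ = 1.7361 rad.
Bracket: H₀ sin φ sin δ + cos φ cos δ sin H₀ = 1.7361×0.46020×0.30264 + 0.88782×0.95310×0.98636 = 0.241795 + 0.834639 = 1.076434.
Q̄ = (S₀/π) × [bracket] = (2271/π) × 1.076434 = 778.1 W/m².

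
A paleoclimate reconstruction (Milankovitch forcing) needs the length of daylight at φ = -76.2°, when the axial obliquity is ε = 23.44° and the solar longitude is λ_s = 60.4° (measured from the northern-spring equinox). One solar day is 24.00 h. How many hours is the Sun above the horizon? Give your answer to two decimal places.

Solar declination: sin δ = sin ε · sin λ_s = sin 23.44° × sin 60.4° = 0.34588, so δ = +20.235°.
cos H₀ = −tan φ · tan δ = 1.5008 ≥ 1, so the Sun never rises (polar night) and H₀ = 0.
Daylight = 2H₀/(2π) × 24.00 h = (0.0000/π) × 24.00 = 0.00 h.

0.00 h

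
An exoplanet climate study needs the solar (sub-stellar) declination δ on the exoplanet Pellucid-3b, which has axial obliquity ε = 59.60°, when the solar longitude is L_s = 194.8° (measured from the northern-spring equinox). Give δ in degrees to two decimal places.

sin δ = sin ε · sin L_s = sin 59.60° × sin 194.8° = -0.220325.
δ = arcsin(-0.220325) = -12.73°.

δ = -12.73°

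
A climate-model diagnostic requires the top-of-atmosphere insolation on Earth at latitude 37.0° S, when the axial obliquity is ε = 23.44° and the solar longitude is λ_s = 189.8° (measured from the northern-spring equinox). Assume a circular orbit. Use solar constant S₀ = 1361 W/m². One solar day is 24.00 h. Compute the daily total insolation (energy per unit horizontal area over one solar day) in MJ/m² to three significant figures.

Solar declination: sin δ = sin ε · sin λ_s = sin 23.44° × sin 189.8° = -0.06771, so δ = -3.882°.
cos H₀ = −tan(-37.0°) tan(-3.882°) = -0.0511, H₀ = 1.6220 rad.
Bracket: H₀ sin φ sin δ + cos φ cos δ sin H₀ = 1.6220×-0.60182×-0.06771 + 0.79864×0.99771×0.99869 = 0.066095 + 0.795767 = 0.861862.
Q̄ = (S₀/π) × [bracket] = (1361/π) × 0.861862 = 373.38 W/m².
Daily total = Q̄ × 24.00 h × 3600 s/h = 373.38 × 24.00 × 3600 / 10⁶ = 32.26 MJ/m².

32.3 MJ/m²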